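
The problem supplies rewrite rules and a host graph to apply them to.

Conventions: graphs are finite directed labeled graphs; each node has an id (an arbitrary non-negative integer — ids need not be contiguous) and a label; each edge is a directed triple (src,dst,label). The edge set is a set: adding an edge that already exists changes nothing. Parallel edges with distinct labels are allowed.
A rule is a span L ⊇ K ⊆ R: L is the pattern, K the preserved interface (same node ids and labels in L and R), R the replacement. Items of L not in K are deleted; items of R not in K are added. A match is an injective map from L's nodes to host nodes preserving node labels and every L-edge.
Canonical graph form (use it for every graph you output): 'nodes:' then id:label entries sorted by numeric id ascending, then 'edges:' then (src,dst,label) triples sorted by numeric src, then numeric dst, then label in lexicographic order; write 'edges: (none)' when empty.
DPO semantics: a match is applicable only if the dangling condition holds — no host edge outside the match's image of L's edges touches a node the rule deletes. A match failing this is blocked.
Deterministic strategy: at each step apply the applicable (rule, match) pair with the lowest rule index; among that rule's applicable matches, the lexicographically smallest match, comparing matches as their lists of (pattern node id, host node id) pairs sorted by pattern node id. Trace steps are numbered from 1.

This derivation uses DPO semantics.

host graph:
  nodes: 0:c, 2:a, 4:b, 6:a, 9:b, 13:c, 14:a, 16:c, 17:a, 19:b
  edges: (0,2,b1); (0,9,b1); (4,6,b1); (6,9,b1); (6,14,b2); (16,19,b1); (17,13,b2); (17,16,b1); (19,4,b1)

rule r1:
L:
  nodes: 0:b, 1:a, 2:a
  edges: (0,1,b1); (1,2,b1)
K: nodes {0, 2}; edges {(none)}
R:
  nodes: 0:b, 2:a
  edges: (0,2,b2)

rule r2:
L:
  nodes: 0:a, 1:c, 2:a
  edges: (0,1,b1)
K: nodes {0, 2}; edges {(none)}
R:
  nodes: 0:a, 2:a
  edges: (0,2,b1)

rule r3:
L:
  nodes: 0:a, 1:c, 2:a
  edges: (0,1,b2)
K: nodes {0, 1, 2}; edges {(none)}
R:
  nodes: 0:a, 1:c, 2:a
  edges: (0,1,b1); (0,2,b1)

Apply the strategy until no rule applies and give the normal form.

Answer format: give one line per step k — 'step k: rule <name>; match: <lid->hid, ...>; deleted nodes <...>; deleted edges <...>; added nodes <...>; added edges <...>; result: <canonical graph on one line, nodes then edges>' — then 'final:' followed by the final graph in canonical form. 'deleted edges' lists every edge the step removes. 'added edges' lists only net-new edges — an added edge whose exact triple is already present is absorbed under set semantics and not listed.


step 1: rule r3; match: 0->17, 1->13, 2->2; deleted nodes (none); deleted edges (17,13,b2); added nodes (none); added edges (17,2,b1); (17,13,b1); result: nodes: 0:c, 2:a, 4:b, 6:a, 9:b, 13:c, 14:a, 16:c, 17:a, 19:b edges: (0,2,b1); (0,9,b1); (4,6,b1); (6,9,b1); (6,14,b2); (16,19,b1); (17,2,b1); (17,13,b1); (17,16,b1); (19,4,b1)
step 2: rule r2; match: 0->17, 1->13, 2->2; deleted nodes 13; deleted edges (17,13,b1); added nodes (none); added edges (none); result: nodes: 0:c, 2:a, 4:b, 6:a, 9:b, 14:a, 16:c, 17:a, 19:b edges: (0,2,b1); (0,9,b1); (4,6,b1); (6,9,b1); (6,14,b2); (16,19,b1); (17,2,b1); (17,16,b1); (19,4,b1)
final:
nodes: 0:c, 2:a, 4:b, 6:a, 9:b, 14:a, 16:c, 17:a, 19:b
edges: (0,2,b1); (0,9,b1); (4,6,b1); (6,9,b1); (6,14,b2); (16,19,b1); (17,2,b1); (17,16,b1); (19,4,b1)


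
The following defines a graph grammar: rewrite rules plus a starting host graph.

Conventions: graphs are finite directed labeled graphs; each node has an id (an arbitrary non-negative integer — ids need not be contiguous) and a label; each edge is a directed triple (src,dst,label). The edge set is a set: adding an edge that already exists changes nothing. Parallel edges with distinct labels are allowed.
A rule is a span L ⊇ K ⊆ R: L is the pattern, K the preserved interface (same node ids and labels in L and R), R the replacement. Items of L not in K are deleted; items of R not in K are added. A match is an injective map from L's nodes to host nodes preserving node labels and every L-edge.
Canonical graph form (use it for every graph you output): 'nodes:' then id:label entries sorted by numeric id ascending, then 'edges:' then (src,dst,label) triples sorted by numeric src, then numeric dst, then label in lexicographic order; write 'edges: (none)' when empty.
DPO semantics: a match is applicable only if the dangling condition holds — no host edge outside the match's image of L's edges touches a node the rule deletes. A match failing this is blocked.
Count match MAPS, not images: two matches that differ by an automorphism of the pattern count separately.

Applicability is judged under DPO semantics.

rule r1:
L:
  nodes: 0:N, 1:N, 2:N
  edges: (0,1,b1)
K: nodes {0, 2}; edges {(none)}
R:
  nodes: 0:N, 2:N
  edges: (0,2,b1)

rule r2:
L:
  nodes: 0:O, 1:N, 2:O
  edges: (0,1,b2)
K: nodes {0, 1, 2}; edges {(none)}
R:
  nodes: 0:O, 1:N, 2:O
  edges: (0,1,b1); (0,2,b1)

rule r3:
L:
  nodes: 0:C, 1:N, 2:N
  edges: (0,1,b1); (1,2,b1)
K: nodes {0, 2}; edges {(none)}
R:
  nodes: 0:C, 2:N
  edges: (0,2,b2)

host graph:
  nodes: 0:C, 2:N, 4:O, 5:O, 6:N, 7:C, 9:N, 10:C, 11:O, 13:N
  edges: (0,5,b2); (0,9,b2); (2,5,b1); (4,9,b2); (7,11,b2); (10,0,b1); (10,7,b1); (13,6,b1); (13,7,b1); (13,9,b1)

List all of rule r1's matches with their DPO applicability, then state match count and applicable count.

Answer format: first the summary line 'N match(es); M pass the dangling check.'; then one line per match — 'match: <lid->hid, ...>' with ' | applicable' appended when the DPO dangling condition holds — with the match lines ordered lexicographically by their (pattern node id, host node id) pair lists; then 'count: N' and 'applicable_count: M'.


4 match(es); 2 pass the dangling check.
match: 0->13, 1->6, 2->2 | applicable
match: 0->13, 1->6, 2->9 | applicable
match: 0->13, 1->9, 2->2
match: 0->13, 1->9, 2->6
count: 4
applicable_count: 2


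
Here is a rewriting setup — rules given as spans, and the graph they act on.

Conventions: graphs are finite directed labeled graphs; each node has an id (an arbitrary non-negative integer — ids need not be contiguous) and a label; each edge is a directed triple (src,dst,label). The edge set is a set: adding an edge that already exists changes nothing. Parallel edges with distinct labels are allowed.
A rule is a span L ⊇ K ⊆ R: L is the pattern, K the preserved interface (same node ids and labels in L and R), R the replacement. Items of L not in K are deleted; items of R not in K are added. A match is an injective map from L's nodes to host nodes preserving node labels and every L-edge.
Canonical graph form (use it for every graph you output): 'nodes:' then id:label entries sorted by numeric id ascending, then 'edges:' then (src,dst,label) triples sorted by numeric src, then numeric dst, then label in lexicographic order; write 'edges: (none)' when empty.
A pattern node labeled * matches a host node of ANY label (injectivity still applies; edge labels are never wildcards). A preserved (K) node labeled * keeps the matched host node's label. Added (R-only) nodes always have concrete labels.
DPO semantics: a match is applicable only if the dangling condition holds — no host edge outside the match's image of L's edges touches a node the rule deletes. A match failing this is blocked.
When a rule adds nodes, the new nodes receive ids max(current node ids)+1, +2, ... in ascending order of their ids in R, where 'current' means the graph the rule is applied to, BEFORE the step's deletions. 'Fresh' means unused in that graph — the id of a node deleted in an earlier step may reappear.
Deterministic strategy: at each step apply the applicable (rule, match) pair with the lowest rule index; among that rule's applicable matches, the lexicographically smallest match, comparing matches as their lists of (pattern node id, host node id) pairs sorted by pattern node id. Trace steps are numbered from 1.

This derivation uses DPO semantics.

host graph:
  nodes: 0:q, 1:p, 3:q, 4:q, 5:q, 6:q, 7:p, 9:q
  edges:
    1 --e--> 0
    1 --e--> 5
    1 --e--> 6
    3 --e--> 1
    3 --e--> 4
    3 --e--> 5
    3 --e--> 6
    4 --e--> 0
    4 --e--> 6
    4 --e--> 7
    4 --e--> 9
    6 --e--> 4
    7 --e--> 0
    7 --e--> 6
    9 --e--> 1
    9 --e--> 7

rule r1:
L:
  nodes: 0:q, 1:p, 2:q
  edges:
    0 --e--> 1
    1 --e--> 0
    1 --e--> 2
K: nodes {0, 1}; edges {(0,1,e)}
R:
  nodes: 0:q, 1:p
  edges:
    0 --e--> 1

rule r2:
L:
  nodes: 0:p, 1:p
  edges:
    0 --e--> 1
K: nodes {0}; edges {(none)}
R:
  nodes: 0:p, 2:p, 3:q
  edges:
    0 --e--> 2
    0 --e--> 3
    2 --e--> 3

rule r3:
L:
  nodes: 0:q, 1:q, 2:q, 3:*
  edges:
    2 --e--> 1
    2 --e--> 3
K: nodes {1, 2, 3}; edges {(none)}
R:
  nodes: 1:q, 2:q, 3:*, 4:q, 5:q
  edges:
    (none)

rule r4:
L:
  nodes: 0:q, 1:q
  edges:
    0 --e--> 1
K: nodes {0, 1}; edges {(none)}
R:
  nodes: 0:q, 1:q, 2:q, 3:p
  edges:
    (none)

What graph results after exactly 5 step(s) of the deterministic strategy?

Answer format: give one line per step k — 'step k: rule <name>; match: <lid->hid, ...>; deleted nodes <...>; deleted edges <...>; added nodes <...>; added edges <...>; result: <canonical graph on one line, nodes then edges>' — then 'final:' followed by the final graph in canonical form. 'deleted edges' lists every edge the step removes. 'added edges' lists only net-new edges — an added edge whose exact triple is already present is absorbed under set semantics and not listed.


step 1: rule r4; match: 0->3, 1->4; deleted nodes (none); deleted edges (3,4,e); added nodes 10, 11; added edges (none); result: nodes: 0:q, 1:p, 3:q, 4:q, 5:q, 6:q, 7:p, 9:q, 10:q, 11:p edges: (1,0,e); (1,5,e); (1,6,e); (3,1,e); (3,5,e); (3,6,e); (4,0,e); (4,6,e); (4,7,e); (4,9,e); (6,4,e); (7,0,e); (7,6,e); (9,1,e); (9,7,e)
step 2: rule r3; match: 0->10, 1->0, 2->4, 3->6; deleted nodes 10; deleted edges (4,0,e); (4,6,e); added nodes 12, 13; added edges (none); result: nodes: 0:q, 1:p, 3:q, 4:q, 5:q, 6:q, 7:p, 9:q, 11:p, 12:q, 13:q edges: (1,0,e); (1,5,e); (1,6,e); (3,1,e); (3,5,e); (3,6,e); (4,7,e); (4,9,e); (6,4,e); (7,0,e); (7,6,e); (9,1,e); (9,7,e)
step 3: rule r3; match: 0->12, 1->5, 2->3, 3->1; deleted nodes 12; deleted edges (3,1,e); (3,5,e); added nodes 14, 15; added edges (none); result: nodes: 0:q, 1:p, 3:q, 4:q, 5:q, 6:q, 7:p, 9:q, 11:p, 13:q, 14:q, 15:q edges: (1,0,e); (1,5,e); (1,6,e); (3,6,e); (4,7,e); (4,9,e); (6,4,e); (7,0,e); (7,6,e); (9,1,e); (9,7,e)
step 4: rule r3; match: 0->13, 1->9, 2->4, 3->7; deleted nodes 13; deleted edges (4,7,e); (4,9,e); added nodes 16, 17; added edges (none); result: nodes: 0:q, 1:p, 3:q, 4:q, 5:q, 6:q, 7:p, 9:q, 11:p, 14:q, 15:q, 16:q, 17:q edges: (1,0,e); (1,5,e); (1,6,e); (3,6,e); (6,4,e); (7,0,e); (7,6,e); (9,1,e); (9,7,e)
step 5: rule r4; match: 0->3, 1->6; deleted nodes (none); deleted edges (3,6,e); added nodes 18, 19; added edges (none); result: nodes: 0:q, 1:p, 3:q, 4:q, 5:q, 6:q, 7:p, 9:q, 11:p, 14:q, 15:q, 16:q, 17:q, 18:q, 19:p edges: (1,0,e); (1,5,e); (1,6,e); (6,4,e); (7,0,e); (7,6,e); (9,1,e); (9,7,e)
final:
nodes: 0:q, 1:p, 3:q, 4:q, 5:q, 6:q, 7:p, 9:q, 11:p, 14:q, 15:q, 16:q, 17:q, 18:q, 19:p
edges: (1,0,e); (1,5,e); (1,6,e); (6,4,e); (7,0,e); (7,6,e); (9,1,e); (9,7,e)


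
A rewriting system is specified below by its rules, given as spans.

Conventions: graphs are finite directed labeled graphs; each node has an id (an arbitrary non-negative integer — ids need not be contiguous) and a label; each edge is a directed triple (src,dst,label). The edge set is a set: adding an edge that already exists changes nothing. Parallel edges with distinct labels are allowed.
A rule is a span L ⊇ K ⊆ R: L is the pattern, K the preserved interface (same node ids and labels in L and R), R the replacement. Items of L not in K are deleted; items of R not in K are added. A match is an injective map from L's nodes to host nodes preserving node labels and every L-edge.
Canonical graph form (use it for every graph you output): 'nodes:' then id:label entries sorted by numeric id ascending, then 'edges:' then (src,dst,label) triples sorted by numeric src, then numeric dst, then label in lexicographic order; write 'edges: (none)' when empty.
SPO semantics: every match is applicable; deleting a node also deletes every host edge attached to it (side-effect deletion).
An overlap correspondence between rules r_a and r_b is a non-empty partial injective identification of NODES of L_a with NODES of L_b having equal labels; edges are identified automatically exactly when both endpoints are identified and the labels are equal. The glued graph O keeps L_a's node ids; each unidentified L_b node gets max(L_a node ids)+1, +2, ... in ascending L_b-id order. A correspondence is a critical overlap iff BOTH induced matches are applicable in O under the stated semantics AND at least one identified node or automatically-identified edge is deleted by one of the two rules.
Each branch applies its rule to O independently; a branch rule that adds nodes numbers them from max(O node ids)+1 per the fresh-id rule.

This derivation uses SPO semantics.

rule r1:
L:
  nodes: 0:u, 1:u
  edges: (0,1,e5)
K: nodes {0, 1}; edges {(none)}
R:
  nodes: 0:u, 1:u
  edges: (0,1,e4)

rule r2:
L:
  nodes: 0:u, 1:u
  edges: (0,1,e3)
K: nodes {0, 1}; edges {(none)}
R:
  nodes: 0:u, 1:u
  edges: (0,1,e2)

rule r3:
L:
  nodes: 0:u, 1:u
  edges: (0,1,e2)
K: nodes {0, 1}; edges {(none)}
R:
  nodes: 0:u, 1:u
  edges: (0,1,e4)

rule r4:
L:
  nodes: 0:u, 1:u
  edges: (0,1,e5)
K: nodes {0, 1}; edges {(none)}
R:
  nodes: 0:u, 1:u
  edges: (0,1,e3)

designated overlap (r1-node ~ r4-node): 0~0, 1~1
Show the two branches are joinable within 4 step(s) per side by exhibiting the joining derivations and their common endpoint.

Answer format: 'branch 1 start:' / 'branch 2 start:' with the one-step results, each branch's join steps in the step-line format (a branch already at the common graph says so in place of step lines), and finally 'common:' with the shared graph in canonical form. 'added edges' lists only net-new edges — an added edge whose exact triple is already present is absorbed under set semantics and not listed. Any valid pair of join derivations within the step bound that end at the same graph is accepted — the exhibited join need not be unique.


branch 1 start:
nodes: 0:u, 1:u
edges: (0,1,e4)
branch 2 start:
nodes: 0:u, 1:u
edges: (0,1,e3)
branch 1: already at the common graph (0 steps)
branch 2 step 1: rule r2; match: 0->0, 1->1; deleted nodes (none); deleted edges (0,1,e3); added nodes (none); added edges (0,1,e2); result: nodes: 0:u, 1:u edges: (0,1,e2)
branch 2 step 2: rule r3; match: 0->0, 1->1; deleted nodes (none); deleted edges (0,1,e2); added nodes (none); added edges (0,1,e4); result: nodes: 0:u, 1:u edges: (0,1,e4)
common:
nodes: 0:u, 1:u
edges: (0,1,e4)


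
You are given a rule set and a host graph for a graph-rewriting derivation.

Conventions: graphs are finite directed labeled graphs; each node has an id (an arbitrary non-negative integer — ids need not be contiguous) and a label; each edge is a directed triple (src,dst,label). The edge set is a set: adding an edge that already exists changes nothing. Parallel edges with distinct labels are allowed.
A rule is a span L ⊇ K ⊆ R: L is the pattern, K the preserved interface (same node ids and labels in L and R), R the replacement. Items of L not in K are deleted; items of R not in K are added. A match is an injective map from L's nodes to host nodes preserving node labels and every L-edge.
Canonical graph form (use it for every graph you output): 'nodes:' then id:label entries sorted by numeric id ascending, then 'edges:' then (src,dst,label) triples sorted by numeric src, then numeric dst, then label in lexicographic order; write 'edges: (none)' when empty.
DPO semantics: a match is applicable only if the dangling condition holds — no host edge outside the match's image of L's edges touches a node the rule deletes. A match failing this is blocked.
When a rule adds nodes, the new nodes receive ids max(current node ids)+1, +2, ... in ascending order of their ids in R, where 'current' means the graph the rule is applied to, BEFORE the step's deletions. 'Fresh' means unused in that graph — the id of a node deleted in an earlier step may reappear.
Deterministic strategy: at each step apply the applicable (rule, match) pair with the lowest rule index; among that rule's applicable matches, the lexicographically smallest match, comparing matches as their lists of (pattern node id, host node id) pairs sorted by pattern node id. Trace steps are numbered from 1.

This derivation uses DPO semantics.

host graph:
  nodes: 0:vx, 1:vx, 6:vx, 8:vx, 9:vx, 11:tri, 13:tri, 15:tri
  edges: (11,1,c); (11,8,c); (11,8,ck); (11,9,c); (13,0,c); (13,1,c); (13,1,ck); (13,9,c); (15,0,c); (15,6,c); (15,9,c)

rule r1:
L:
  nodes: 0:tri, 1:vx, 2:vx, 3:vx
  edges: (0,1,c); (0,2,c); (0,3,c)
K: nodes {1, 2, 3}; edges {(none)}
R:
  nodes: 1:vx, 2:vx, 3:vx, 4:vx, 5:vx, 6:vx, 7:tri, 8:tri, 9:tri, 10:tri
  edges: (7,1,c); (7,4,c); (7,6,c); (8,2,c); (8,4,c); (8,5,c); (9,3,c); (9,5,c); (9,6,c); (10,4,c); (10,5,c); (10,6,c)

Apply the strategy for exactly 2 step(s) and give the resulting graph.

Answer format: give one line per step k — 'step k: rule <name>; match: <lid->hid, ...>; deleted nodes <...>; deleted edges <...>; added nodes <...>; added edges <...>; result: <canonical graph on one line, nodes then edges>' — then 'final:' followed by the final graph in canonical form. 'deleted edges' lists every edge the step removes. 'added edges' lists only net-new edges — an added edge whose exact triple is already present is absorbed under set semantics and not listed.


step 1: rule r1; match: 0->15, 1->0, 2->6, 3->9; deleted nodes 15; deleted edges (15,0,c); (15,6,c); (15,9,c); added nodes 16, 17, 18, 19, 20, 21, 22; added edges (19,0,c); (19,16,c); (19,18,c); (20,6,c); (20,16,c); (20,17,c); (21,9,c); (21,17,c); (21,18,c); (22,16,c); (22,17,c); (22,18,c); result: nodes: 0:vx, 1:vx, 6:vx, 8:vx, 9:vx, 11:tri, 13:tri, 16:vx, 17:vx, 18:vx, 19:tri, 20:tri, 21:tri, 22:tri edges: (11,1,c); (11,8,c); (11,8,ck); (11,9,c); (13,0,c); (13,1,c); (13,1,ck); (13,9,c); (19,0,c); (19,16,c); (19,18,c); (20,6,c); (20,16,c); (20,17,c); (21,9,c); (21,17,c); (21,18,c); (22,16,c); (22,17,c); (22,18,c)
step 2: rule r1; match: 0->19, 1->0, 2->16, 3->18; deleted nodes 19; deleted edges (19,0,c); (19,16,c); (19,18,c); added nodes 23, 24, 25, 26, 27, 28, 29; added edges (26,0,c); (26,23,c); (26,25,c); (27,16,c); (27,23,c); (27,24,c); (28,18,c); (28,24,c); (28,25,c); (29,23,c); (29,24,c); (29,25,c); result: nodes: 0:vx, 1:vx, 6:vx, 8:vx, 9:vx, 11:tri, 13:tri, 16:vx, 17:vx, 18:vx, 20:tri, 21:tri, 22:tri, 23:vx, 24:vx, 25:vx, 26:tri, 27:tri, 28:tri, 29:tri edges: (11,1,c); (11,8,c); (11,8,ck); (11,9,c); (13,0,c); (13,1,c); (13,1,ck); (13,9,c); (20,6,c); (20,16,c); (20,17,c); (21,9,c); (21,17,c); (21,18,c); (22,16,c); (22,17,c); (22,18,c); (26,0,c); (26,23,c); (26,25,c); (27,16,c); (27,23,c); (27,24,c); (28,18,c); (28,24,c); (28,25,c); (29,23,c); (29,24,c); (29,25,c)
final:
nodes: 0:vx, 1:vx, 6:vx, 8:vx, 9:vx, 11:tri, 13:tri, 16:vx, 17:vx, 18:vx, 20:tri, 21:tri, 22:tri, 23:vx, 24:vx, 25:vx, 26:tri, 27:tri, 28:tri, 29:tri
edges: (11,1,c); (11,8,c); (11,8,ck); (11,9,c); (13,0,c); (13,1,c); (13,1,ck); (13,9,c); (20,6,c); (20,16,c); (20,17,c); (21,9,c); (21,17,c); (21,18,c); (22,16,c); (22,17,c); (22,18,c); (26,0,c); (26,23,c); (26,25,c); (27,16,c); (27,23,c); (27,24,c); (28,18,c); (28,24,c); (28,25,c); (29,23,c); (29,24,c); (29,25,c)


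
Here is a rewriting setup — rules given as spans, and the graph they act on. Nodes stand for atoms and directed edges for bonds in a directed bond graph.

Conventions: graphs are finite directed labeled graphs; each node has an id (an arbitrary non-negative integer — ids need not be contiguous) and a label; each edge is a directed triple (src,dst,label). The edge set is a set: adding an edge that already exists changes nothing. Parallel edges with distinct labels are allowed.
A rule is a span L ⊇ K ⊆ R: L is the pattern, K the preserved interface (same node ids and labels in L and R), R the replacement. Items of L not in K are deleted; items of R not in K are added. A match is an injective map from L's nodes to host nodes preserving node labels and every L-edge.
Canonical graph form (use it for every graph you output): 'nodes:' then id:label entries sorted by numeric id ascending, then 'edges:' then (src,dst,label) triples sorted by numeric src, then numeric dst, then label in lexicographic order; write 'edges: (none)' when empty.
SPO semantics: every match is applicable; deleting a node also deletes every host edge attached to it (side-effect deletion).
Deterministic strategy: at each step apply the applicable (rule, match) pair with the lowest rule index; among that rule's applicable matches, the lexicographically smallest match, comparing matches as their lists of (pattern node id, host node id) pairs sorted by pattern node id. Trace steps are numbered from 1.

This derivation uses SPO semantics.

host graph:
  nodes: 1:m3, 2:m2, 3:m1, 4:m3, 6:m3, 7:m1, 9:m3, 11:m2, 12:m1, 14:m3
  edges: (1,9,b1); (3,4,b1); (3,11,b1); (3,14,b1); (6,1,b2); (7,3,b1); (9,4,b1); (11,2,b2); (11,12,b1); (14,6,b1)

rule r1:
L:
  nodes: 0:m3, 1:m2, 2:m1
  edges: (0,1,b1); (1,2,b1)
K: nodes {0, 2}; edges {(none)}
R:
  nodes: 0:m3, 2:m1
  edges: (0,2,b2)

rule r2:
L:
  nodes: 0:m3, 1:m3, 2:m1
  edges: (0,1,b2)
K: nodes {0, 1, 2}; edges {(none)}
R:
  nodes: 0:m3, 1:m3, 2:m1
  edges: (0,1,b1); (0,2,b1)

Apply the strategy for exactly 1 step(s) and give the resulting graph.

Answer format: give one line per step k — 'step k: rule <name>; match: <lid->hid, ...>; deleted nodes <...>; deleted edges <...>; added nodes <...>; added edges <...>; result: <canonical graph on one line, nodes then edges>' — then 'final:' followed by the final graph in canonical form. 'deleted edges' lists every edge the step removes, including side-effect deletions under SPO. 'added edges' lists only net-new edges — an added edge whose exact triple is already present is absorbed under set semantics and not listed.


step 1: rule r2; match: 0->6, 1->1, 2->3; deleted nodes (none); deleted edges (6,1,b2); added nodes (none); added edges (6,1,b1); (6,3,b1); result: nodes: 1:m3, 2:m2, 3:m1, 4:m3, 6:m3, 7:m1, 9:m3, 11:m2, 12:m1, 14:m3 edges: (1,9,b1); (3,4,b1); (3,11,b1); (3,14,b1); (6,1,b1); (6,3,b1); (7,3,b1); (9,4,b1); (11,2,b2); (11,12,b1); (14,6,b1)
final:
nodes: 1:m3, 2:m2, 3:m1, 4:m3, 6:m3, 7:m1, 9:m3, 11:m2, 12:m1, 14:m3
edges: (1,9,b1); (3,4,b1); (3,11,b1); (3,14,b1); (6,1,b1); (6,3,b1); (7,3,b1); (9,4,b1); (11,2,b2); (11,12,b1); (14,6,b1)


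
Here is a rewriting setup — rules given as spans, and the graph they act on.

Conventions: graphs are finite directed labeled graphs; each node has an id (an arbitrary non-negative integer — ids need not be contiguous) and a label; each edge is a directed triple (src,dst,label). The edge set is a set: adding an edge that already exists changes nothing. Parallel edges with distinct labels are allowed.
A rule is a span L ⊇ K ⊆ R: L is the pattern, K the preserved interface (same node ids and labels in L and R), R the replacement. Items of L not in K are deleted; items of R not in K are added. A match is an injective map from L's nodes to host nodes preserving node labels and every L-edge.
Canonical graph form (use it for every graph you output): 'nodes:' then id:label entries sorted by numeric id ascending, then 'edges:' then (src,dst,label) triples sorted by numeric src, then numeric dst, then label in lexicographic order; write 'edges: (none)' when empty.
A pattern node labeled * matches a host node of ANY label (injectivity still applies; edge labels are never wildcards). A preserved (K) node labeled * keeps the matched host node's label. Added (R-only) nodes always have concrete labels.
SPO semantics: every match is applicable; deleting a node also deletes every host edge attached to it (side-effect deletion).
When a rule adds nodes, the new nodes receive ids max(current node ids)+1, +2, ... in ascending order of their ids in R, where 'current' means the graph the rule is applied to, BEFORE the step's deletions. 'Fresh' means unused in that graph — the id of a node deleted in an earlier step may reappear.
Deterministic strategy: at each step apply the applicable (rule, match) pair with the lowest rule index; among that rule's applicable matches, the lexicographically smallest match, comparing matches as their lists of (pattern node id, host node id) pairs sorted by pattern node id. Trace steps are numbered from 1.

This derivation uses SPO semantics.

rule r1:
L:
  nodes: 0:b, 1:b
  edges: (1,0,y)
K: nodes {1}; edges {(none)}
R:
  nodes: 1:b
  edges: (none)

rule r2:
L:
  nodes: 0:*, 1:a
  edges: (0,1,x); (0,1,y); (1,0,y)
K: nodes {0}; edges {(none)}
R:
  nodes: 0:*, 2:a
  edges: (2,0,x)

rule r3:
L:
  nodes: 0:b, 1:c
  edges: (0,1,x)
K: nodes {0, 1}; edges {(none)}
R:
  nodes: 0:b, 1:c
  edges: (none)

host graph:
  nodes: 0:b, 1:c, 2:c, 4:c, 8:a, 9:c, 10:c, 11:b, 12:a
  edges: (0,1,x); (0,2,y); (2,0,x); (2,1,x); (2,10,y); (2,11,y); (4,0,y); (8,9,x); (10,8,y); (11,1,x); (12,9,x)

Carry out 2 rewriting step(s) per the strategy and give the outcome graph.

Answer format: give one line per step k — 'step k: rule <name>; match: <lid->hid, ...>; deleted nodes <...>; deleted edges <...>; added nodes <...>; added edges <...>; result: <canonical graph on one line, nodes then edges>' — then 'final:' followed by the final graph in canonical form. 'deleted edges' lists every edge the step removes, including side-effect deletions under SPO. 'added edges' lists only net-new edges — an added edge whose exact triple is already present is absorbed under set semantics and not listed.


step 1: rule r3; match: 0->0, 1->1; deleted nodes (none); deleted edges (0,1,x); added nodes (none); added edges (none); result: nodes: 0:b, 1:c, 2:c, 4:c, 8:a, 9:c, 10:c, 11:b, 12:a edges: (0,2,y); (2,0,x); (2,1,x); (2,10,y); (2,11,y); (4,0,y); (8,9,x); (10,8,y); (11,1,x); (12,9,x)
step 2: rule r3; match: 0->11, 1->1; deleted nodes (none); deleted edges (11,1,x); added nodes (none); added edges (none); result: nodes: 0:b, 1:c, 2:c, 4:c, 8:a, 9:c, 10:c, 11:b, 12:a edges: (0,2,y); (2,0,x); (2,1,x); (2,10,y); (2,11,y); (4,0,y); (8,9,x); (10,8,y); (12,9,x)
final:
nodes: 0:b, 1:c, 2:c, 4:c, 8:a, 9:c, 10:c, 11:b, 12:a
edges: (0,2,y); (2,0,x); (2,1,x); (2,10,y); (2,11,y); (4,0,y); (8,9,x); (10,8,y); (12,9,x)


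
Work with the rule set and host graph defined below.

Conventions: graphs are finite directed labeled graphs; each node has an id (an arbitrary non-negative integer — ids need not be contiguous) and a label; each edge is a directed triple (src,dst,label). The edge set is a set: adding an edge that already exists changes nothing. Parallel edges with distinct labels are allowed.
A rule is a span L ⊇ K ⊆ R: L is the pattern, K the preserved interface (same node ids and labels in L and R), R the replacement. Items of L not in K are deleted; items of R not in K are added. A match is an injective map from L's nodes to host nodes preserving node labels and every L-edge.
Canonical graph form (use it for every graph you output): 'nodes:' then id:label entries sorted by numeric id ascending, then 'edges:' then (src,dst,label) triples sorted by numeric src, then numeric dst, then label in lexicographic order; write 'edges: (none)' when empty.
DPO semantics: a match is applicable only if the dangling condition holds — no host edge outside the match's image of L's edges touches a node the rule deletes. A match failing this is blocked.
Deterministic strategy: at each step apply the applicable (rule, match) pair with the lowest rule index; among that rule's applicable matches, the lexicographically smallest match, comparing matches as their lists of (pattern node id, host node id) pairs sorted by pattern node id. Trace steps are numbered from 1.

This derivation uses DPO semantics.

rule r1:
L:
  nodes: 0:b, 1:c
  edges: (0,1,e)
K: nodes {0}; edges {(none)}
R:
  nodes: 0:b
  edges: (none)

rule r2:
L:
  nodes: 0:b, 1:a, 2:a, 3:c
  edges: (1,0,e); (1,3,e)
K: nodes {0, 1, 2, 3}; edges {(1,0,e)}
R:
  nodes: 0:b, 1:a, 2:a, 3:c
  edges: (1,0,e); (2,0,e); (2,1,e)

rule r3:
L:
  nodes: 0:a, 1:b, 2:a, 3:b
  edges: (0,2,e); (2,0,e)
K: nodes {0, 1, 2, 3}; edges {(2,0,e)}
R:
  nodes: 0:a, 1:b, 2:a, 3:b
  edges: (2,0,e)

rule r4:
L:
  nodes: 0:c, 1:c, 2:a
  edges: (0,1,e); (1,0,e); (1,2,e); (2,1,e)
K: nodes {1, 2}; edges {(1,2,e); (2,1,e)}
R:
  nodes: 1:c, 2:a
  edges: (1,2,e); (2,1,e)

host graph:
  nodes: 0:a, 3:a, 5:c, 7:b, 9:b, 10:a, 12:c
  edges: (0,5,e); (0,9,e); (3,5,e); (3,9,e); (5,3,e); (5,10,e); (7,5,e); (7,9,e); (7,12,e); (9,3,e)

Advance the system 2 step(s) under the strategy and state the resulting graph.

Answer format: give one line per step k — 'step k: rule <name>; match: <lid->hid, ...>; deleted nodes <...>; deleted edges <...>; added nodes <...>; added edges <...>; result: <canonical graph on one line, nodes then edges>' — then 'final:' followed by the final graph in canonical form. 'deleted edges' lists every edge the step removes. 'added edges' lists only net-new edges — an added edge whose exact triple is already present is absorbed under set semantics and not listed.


step 1: rule r1; match: 0->7, 1->12; deleted nodes 12; deleted edges (7,12,e); added nodes (none); added edges (none); result: nodes: 0:a, 3:a, 5:c, 7:b, 9:b, 10:a edges: (0,5,e); (0,9,e); (3,5,e); (3,9,e); (5,3,e); (5,10,e); (7,5,e); (7,9,e); (9,3,e)
step 2: rule r2; match: 0->9, 1->0, 2->3, 3->5; deleted nodes (none); deleted edges (0,5,e); added nodes (none); added edges (3,0,e); result: nodes: 0:a, 3:a, 5:c, 7:b, 9:b, 10:a edges: (0,9,e); (3,0,e); (3,5,e); (3,9,e); (5,3,e); (5,10,e); (7,5,e); (7,9,e); (9,3,e)
final:
nodes: 0:a, 3:a, 5:c, 7:b, 9:b, 10:a
edges: (0,9,e); (3,0,e); (3,5,e); (3,9,e); (5,3,e); (5,10,e); (7,5,e); (7,9,e); (9,3,e)


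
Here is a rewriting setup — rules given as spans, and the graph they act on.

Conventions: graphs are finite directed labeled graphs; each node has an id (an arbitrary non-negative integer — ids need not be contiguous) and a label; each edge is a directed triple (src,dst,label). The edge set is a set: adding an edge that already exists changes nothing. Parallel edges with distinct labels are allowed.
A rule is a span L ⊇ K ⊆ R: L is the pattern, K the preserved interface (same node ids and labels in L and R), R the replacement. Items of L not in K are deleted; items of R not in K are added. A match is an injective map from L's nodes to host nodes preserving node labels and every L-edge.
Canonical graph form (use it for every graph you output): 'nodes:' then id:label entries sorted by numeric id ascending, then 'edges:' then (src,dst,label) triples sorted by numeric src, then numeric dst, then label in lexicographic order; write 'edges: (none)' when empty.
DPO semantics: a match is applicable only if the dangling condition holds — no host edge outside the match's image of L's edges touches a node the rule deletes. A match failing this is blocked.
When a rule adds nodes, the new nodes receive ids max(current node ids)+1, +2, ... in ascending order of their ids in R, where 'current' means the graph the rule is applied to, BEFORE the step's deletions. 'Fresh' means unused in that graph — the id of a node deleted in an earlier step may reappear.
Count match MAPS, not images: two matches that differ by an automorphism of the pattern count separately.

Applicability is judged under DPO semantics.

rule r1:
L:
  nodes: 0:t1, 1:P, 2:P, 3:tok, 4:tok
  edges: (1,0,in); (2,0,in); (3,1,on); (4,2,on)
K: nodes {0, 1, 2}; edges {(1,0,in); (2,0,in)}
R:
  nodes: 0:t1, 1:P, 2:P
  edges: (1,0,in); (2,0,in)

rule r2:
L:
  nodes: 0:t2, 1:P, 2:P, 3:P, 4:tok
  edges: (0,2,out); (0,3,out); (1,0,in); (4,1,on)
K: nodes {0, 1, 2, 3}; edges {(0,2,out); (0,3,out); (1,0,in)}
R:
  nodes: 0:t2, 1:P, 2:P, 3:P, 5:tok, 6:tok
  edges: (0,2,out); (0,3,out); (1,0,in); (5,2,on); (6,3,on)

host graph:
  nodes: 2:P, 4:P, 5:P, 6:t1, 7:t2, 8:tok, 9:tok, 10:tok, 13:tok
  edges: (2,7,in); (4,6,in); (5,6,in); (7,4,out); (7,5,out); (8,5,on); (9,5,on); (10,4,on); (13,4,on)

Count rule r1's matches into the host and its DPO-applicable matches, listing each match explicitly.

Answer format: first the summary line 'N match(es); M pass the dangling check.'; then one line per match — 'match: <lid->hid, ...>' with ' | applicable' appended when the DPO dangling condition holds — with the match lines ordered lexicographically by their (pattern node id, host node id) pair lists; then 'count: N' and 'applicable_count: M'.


8 match(es); 8 pass the dangling check.
match: 0->6, 1->4, 2->5, 3->10, 4->8 | applicable
match: 0->6, 1->4, 2->5, 3->10, 4->9 | applicable
match: 0->6, 1->4, 2->5, 3->13, 4->8 | applicable
match: 0->6, 1->4, 2->5, 3->13, 4->9 | applicable
match: 0->6, 1->5, 2->4, 3->8, 4->10 | applicable
match: 0->6, 1->5, 2->4, 3->8, 4->13 | applicable
match: 0->6, 1->5, 2->4, 3->9, 4->10 | applicable
match: 0->6, 1->5, 2->4, 3->9, 4->13 | applicable
count: 8
applicable_count: 8


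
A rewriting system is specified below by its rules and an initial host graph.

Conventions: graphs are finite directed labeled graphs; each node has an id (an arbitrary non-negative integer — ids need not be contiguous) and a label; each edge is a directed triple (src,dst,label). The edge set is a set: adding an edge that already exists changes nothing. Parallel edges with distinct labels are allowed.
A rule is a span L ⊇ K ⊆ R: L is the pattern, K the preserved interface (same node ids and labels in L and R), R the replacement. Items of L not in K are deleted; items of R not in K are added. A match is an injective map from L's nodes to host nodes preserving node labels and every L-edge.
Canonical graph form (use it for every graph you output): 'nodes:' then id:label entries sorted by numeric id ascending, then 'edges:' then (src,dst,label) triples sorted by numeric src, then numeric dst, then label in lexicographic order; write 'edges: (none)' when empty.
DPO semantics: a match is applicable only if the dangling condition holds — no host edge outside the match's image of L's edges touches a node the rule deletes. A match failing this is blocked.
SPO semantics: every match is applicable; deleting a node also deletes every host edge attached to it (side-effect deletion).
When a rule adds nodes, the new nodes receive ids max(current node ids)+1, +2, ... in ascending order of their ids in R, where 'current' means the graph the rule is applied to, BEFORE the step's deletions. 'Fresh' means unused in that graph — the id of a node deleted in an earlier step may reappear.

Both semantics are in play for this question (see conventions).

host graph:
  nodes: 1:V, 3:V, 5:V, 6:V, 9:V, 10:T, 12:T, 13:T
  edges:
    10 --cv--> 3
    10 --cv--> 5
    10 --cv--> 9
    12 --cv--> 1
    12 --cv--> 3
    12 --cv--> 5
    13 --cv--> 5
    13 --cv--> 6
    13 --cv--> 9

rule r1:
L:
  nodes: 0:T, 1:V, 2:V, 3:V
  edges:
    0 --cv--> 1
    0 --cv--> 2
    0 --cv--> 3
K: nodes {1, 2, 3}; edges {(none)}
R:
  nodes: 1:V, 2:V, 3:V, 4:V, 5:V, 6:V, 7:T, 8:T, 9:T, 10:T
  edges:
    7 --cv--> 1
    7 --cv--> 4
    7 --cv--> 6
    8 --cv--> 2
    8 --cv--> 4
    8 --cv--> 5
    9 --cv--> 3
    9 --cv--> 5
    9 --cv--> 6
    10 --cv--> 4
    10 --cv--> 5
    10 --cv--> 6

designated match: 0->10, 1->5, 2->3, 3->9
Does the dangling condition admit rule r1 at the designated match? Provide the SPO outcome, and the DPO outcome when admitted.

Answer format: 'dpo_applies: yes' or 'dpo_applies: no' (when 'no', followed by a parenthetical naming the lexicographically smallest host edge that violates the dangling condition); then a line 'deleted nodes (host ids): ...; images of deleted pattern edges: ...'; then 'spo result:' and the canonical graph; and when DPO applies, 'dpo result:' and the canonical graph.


dpo_applies: yes
deleted nodes (host ids): 10; images of deleted pattern edges: (10,3,cv); (10,5,cv); (10,9,cv)
spo result:
nodes: 1:V, 3:V, 5:V, 6:V, 9:V, 12:T, 13:T, 14:V, 15:V, 16:V, 17:T, 18:T, 19:T, 20:T
edges: (12,1,cv); (12,3,cv); (12,5,cv); (13,5,cv); (13,6,cv); (13,9,cv); (17,5,cv); (17,14,cv); (17,16,cv); (18,3,cv); (18,14,cv); (18,15,cv); (19,9,cv); (19,15,cv); (19,16,cv); (20,14,cv); (20,15,cv); (20,16,cv)
dpo result:
nodes: 1:V, 3:V, 5:V, 6:V, 9:V, 12:T, 13:T, 14:V, 15:V, 16:V, 17:T, 18:T, 19:T, 20:T
edges: (12,1,cv); (12,3,cv); (12,5,cv); (13,5,cv); (13,6,cv); (13,9,cv); (17,5,cv); (17,14,cv); (17,16,cv); (18,3,cv); (18,14,cv); (18,15,cv); (19,9,cv); (19,15,cv); (19,16,cv); (20,14,cv); (20,15,cv); (20,16,cv)


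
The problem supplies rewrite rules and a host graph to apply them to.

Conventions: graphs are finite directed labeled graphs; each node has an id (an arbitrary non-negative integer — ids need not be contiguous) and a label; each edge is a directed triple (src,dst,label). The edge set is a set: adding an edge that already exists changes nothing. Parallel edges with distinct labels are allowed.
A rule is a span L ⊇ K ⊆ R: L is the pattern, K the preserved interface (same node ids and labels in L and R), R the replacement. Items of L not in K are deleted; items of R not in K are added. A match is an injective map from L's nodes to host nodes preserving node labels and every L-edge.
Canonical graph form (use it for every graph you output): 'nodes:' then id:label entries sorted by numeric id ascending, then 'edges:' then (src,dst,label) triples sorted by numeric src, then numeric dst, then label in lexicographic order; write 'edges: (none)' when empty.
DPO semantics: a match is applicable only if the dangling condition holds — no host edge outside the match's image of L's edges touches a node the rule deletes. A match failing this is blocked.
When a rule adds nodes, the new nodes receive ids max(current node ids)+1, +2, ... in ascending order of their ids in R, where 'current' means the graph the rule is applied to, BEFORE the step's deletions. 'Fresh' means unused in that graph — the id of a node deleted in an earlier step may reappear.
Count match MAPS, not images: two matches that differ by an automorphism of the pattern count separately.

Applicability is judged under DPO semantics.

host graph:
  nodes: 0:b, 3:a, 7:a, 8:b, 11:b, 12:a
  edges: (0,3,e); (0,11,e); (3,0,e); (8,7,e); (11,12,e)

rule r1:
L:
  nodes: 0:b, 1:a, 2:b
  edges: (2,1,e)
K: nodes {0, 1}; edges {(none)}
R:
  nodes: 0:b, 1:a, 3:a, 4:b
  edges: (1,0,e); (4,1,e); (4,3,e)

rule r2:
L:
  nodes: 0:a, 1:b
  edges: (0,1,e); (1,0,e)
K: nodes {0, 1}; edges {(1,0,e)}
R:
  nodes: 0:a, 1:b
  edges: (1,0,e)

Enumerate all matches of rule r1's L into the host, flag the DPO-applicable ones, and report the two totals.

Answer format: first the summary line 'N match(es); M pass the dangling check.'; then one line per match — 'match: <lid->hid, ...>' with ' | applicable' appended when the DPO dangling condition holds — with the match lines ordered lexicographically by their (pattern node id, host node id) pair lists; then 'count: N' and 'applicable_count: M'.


6 match(es); 2 pass the dangling check.
match: 0->0, 1->7, 2->8 | applicable
match: 0->0, 1->12, 2->11
match: 0->8, 1->3, 2->0
match: 0->8, 1->12, 2->11
match: 0->11, 1->3, 2->0
match: 0->11, 1->7, 2->8 | applicable
count: 6
applicable_count: 2


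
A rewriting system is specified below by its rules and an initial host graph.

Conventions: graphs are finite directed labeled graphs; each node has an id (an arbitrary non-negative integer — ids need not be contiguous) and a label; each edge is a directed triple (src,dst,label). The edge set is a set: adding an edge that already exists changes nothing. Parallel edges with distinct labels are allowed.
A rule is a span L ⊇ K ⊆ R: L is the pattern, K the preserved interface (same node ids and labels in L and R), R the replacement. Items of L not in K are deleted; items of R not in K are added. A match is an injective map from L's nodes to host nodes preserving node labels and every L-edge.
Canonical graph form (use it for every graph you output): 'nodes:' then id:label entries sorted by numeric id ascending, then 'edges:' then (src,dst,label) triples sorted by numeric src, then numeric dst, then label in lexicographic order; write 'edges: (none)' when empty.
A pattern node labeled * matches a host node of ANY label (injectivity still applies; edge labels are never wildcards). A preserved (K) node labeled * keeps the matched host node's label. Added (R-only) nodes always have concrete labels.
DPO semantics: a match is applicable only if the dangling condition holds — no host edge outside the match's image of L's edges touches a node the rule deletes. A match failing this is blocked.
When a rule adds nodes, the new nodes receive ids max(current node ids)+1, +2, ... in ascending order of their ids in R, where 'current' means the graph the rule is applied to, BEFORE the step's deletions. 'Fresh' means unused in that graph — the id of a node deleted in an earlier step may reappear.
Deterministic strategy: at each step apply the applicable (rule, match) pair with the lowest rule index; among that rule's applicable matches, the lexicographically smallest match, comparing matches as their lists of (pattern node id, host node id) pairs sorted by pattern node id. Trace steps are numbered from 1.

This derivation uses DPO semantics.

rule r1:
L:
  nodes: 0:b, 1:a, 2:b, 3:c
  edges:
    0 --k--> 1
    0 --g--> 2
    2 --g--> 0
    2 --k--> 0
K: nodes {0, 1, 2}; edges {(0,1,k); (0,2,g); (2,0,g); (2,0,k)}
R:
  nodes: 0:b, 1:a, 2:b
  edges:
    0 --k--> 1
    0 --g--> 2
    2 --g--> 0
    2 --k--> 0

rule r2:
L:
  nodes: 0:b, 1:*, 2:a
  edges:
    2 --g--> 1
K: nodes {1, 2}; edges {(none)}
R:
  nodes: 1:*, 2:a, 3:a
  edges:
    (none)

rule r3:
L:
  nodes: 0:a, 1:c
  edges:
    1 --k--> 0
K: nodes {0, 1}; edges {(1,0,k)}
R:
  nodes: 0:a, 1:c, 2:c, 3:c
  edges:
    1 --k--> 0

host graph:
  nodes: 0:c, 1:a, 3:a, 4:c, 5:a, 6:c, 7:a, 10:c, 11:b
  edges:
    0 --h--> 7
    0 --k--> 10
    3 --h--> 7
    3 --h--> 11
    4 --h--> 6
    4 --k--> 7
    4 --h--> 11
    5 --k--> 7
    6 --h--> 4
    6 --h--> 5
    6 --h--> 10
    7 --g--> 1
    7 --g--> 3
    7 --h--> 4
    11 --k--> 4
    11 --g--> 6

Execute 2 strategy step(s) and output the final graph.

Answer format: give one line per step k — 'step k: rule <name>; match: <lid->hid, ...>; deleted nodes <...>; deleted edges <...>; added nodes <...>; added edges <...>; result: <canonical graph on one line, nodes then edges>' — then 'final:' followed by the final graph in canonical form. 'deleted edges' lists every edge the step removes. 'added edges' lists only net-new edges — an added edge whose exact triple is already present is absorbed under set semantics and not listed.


step 1: rule r3; match: 0->7, 1->4; deleted nodes (none); deleted edges (none); added nodes 12, 13; added edges (none); result: nodes: 0:c, 1:a, 3:a, 4:c, 5:a, 6:c, 7:a, 10:c, 11:b, 12:c, 13:c edges: (0,7,h); (0,10,k); (3,7,h); (3,11,h); (4,6,h); (4,7,k); (4,11,h); (5,7,k); (6,4,h); (6,5,h); (6,10,h); (7,1,g); (7,3,g); (7,4,h); (11,4,k); (11,6,g)
step 2: rule r3; match: 0->7, 1->4; deleted nodes (none); deleted edges (none); added nodes 14, 15; added edges (none); result: nodes: 0:c, 1:a, 3:a, 4:c, 5:a, 6:c, 7:a, 10:c, 11:b, 12:c, 13:c, 14:c, 15:c edges: (0,7,h); (0,10,k); (3,7,h); (3,11,h); (4,6,h); (4,7,k); (4,11,h); (5,7,k); (6,4,h); (6,5,h); (6,10,h); (7,1,g); (7,3,g); (7,4,h); (11,4,k); (11,6,g)
final:
nodes: 0:c, 1:a, 3:a, 4:c, 5:a, 6:c, 7:a, 10:c, 11:b, 12:c, 13:c, 14:c, 15:c
edges: (0,7,h); (0,10,k); (3,7,h); (3,11,h); (4,6,h); (4,7,k); (4,11,h); (5,7,k); (6,4,h); (6,5,h); (6,10,h); (7,1,g); (7,3,g); (7,4,h); (11,4,k); (11,6,g)
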